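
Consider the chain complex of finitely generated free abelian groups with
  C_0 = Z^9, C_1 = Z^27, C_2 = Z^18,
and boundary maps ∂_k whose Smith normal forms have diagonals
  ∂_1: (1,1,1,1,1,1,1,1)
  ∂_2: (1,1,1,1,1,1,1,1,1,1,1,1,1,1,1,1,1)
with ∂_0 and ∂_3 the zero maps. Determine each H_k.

H_0: b_0 = 9 − 0 − 8 = 1; torsion from ∂_1 factors > 1: none. So H_0 ≅ Z.
H_1: b_1 = 27 − 8 − 17 = 2; torsion from ∂_2 factors > 1: none. So H_1 ≅ Z^2.
H_2: b_2 = 18 − 17 − 0 = 1; torsion from ∂_3 factors > 1: none. So H_2 ≅ Z.

H_0 ≅ Z,  H_1 ≅ Z^2,  H_2 ≅ Z.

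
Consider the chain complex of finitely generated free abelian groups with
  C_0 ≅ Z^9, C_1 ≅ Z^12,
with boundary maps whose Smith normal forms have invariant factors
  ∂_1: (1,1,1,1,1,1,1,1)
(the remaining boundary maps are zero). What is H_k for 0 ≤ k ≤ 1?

H_0: b_0 = 9 − 0 − 8 = 1; torsion from ∂_1 factors > 1: none. So H_0 = Z.
H_1: b_1 = 12 − 8 − 0 = 4; torsion from ∂_2 factors > 1: none. So H_1 = Z^4.

H_0 = Z,  H_1 = Z^4.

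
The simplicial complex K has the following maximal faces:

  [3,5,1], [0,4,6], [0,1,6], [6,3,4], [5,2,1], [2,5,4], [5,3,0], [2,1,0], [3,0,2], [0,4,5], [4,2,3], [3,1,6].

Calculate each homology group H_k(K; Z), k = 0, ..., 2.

K has 7 vertices, 18 edges, 12 triangles.
rank ∂_0 = 0, rank ∂_1 = 6 ⇒ b_0 = 7 − 0 − 6 = 1; all invariant factors of ∂_1 are 1 so no torsion. So H_0 = Z.
rank ∂_1 = 6, rank ∂_2 = 12 ⇒ b_1 = 18 − 6 − 12 = 0; ∂_2 has invariant factor(s) [2] giving torsion. So H_1 = Z/2.
rank ∂_2 = 12, rank ∂_3 = 0 ⇒ b_2 = 12 − 12 − 0 = 0. So H_2 = 0.

H_0 ≅ Z,  H_1 ≅ Z/2,  H_2 = 0.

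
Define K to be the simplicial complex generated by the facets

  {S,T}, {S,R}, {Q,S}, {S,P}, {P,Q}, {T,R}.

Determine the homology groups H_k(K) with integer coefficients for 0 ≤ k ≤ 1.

Order the vertices as P < Q < R < S < T. Listing each simplex with vertices in this order, K has dimension 1 with simplices:

  0-simplices (5): P, Q, R, S, T
  1-simplices (6): PQ, PS, QS, RS, RT, ST

so the chain groups are C_0 ≅ Z^5, C_1 ≅ Z^6.

The boundary map ∂_1: C_1 → C_0 is given by ∂[p,q] = [q] − [p].
The 5×6 boundary matrix has rank 4 and Smith normal form diag(1,1,1,1).

Now H_k = ker ∂_k / im ∂_{k+1}, so:

  H_0: rank C_0 − rank ∂_1 = 5 − 4 = 1, and the invariant factors of ∂_1 are all 1, so H_0 ≅ Z.
  H_1: rank ker ∂_1 − rank ∂_2 = (6 − 4) − 0 = 2, and there is no ∂_2, so H_1 ≅ Z^2.

As a check, the Euler characteristic is 5 − 6 = -1, which agrees with 1 − 2 = -1.

H_0 ≅ Z,  H_1 ≅ Z^2.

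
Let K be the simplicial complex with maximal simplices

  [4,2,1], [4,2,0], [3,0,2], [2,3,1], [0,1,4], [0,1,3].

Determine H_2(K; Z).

H_2 ≅ Z.

Take the total order 0 < 1 < 2 < 3 < 4 on the vertex set. Then K (dimension 2) consists of the simplices:

  0-simplices (5): [0], [1], [2], [3], [4]
  1-simplices (9): [0,1], [0,2], [0,3], [0,4], [1,2], [1,3], [1,4], [2,3], [2,4]
  2-simplices (6): [0,1,3], [0,1,4], [0,2,3], [0,2,4], [1,2,3], [1,2,4]

Hence C_0 ≅ Z^5, C_1 ≅ Z^9, C_2 ≅ Z^6.

Boundary ∂_1: C_1 → C_0 sends each edge [p,q] (with p < q) to q − p. For instance
  ∂[1,2] = [2] − [1].
The resulting 5×9 matrix has rank 4, and its Smith normal form has invariant factors (1,1,1,1).

∂_2: C_2 → C_1 sends each 2-simplex [p,q,r] to [q,r] − [p,r] + [p,q]. For instance
  ∂[0,2,4] = [2,4] − [0,4] + [0,2],
  ∂[0,1,3] = [1,3] − [0,3] + [0,1].
The 9×6 boundary matrix has rank 5 and Smith normal form diag(1,1,1,1,1).

From H_k ≅ ker(∂_k) / im(∂_{k+1}) we obtain:

  H_2: rank ker ∂_2 − rank ∂_3 = (6 − 5) − 0 = 1, and there is no ∂_3, so H_2 = Z.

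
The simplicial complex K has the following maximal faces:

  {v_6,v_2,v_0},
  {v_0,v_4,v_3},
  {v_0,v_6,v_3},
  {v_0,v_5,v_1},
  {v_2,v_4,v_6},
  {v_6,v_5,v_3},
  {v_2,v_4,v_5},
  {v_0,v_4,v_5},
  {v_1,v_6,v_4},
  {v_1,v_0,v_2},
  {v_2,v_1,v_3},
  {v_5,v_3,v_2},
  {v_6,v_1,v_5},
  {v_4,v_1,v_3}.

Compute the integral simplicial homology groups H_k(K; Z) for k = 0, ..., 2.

Take the total order v_0 < v_1 < v_2 < v_3 < v_4 < v_5 < v_6 on the vertex set. Then K (dimension 2) consists of the simplices:

  0-simplices (7): [v_0], [v_1], [v_2], [v_3], [v_4], [v_5], [v_6]
  1-simplices (21): (21 of them)
  2-simplices (14): (14 of them)

so the chain groups are C_0 ≅ Z^7, C_1 ≅ Z^21, C_2 ≅ Z^14.

The boundary map ∂_1: C_1 → C_0 is given by ∂[p,q] = [q] − [p].
This gives a 7×21 integer matrix of rank 6; reducing to Smith normal form yields diagonal entries (1,1,1,1,1,1).

The boundary map ∂_2: C_2 → C_1 maps a triangle to the signed sum of its edges. For instance
  ∂[v_0,v_3,v_6] = [v_3,v_6] − [v_0,v_6] + [v_0,v_3],
  ∂[v_3,v_5,v_6] = [v_5,v_6] − [v_3,v_6] + [v_3,v_5].
As a 21×14 matrix over Z this has rank 13, with invariant factors (1,1,1,1,1,1,1,1,1,1,1,1,1).

Now H_k = ker ∂_k / im ∂_{k+1}, so:

  H_0: rank C_0 − rank ∂_1 = 7 − 6 = 1, and the invariant factors of ∂_1 are all 1, so H_0 ≅ Z.
  H_1: rank ker ∂_1 − rank ∂_2 = (21 − 6) − 13 = 2, and the invariant factors of ∂_2 are all 1, so H_1 ≅ Z^2.
  H_2: rank ker ∂_2 − rank ∂_3 = (14 − 13) − 0 = 1, and there is no ∂_3, so H_2 ≅ Z.

As a check, the Euler characteristic is 7 − 21 + 14 = 0, which agrees with 1 − 2 + 1 = 0.

H_0 ≅ Z,  H_1 ≅ Z^2,  H_2 ≅ Z.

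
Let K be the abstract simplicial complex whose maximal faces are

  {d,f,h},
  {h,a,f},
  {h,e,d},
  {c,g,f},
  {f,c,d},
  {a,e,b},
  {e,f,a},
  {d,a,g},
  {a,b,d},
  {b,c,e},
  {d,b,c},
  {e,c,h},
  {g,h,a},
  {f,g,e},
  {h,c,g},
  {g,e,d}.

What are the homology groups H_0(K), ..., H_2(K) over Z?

Take the total order a < b < c < d < e < f < g < h on the vertex set. Then K (dimension 2) consists of the simplices:

  0-simplices (8): a, b, c, d, e, f, g, h
  1-simplices (24): ab, ad, ae, af, ag, ah, bc, bd, be, cd, ce, cf, cg, ch, de, df, dg, dh, ef, eg, eh, fg, fh, gh
  2-simplices (16): abd, abe, adg, aef, afh, agh, bcd, bce, cdf, ceh, cfg, cgh, deg, deh, dfh, efg

Hence C_0 ≅ Z^8, C_1 ≅ Z^24, C_2 ≅ Z^16.

∂_1: C_1 → C_0 maps an edge to its endpoints' difference, ∂[p,q] = q − p. For instance
  ∂dg = g − d.
The 8×24 boundary matrix has rank 7 and Smith normal form diag(1,1,1,1,1,1,1).

∂_2: C_2 → C_1 maps a triangle to the signed sum of its edges. For instance
  ∂ceh = eh − ch + ce,
  ∂deh = eh − dh + de.
The resulting 24×16 matrix has rank 15, and its Smith normal form has invariant factors (1,1,1,1,1,1,1,1,1,1,1,1,1,1,1).

Computing H_k = (kernel of ∂_k) / (image of ∂_{k+1}):

  H_0: rank C_0 − rank ∂_1 = 8 − 7 = 1, and the invariant factors of ∂_1 are all 1, so H_0 = Z.
  H_1: rank ker ∂_1 − rank ∂_2 = (24 − 7) − 15 = 2, and the invariant factors of ∂_2 are all 1, so H_1 = Z^2.
  H_2: rank ker ∂_2 − rank ∂_3 = (16 − 15) − 0 = 1, and there is no ∂_3, so H_2 = Z.

H_0 ≅ Z,  H_1 ≅ Z^2,  H_2 ≅ Z.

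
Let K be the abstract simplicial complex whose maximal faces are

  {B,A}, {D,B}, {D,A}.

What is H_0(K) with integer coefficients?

H_0 = Z.

We work with the vertex ordering A < B < D. The simplices of K, each written with vertices in increasing order, are:

  0-simplices (3): A, B, D
  1-simplices (3): AB, AD, BD

Hence C_0 ≅ Z^3, C_1 ≅ Z^3.

The boundary map ∂_1: C_1 → C_0 maps an edge to its endpoints' difference, ∂[p,q] = q − p.
This gives a 3×3 integer matrix of rank 2; reducing to Smith normal form yields diagonal entries (1,1).

Now H_k = ker ∂_k / im ∂_{k+1}, so:

  H_0: rank C_0 − rank ∂_1 = 3 − 2 = 1, and the invariant factors of ∂_1 are all 1, so H_0 = Z.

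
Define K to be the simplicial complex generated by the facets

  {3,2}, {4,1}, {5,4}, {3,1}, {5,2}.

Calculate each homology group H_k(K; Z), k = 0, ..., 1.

H_0 = Z,  H_1 = Z.

We work with the vertex ordering 1 < 2 < 3 < 4 < 5. The simplices of K, each written with vertices in increasing order, are:

  0-simplices (5): [1], [2], [3], [4], [5]
  1-simplices (5): [1,3], [1,4], [2,3], [2,5], [4,5]

giving chain groups C_0 ≅ Z^5, C_1 ≅ Z^5.

∂_1: C_1 → C_0 sends each edge [p,q] (with p < q) to q − p. For instance
  ∂[2,3] = [3] − [2].
The 5×5 boundary matrix has rank 4 and Smith normal form diag(1,1,1,1).

Now H_k = ker ∂_k / im ∂_{k+1}, so:

  H_0: rank C_0 − rank ∂_1 = 5 − 4 = 1, and the invariant factors of ∂_1 are all 1, so H_0 ≅ Z.
  H_1: rank ker ∂_1 − rank ∂_2 = (5 − 4) − 0 = 1, and there is no ∂_2, so H_1 ≅ Z.

(K is a triangulation of the circle S^1.)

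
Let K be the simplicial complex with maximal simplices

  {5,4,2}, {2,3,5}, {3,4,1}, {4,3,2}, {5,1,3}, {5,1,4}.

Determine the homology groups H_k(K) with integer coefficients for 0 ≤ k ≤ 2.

Take the total order 1 < 2 < 3 < 4 < 5 on the vertex set. Then K (dimension 2) consists of the simplices:

  0-simplices (5): [1], [2], [3], [4], [5]
  1-simplices (9): [1,3], [1,4], [1,5], [2,3], [2,4], [2,5], [3,4], [3,5], [4,5]
  2-simplices (6): [1,3,4], [1,3,5], [1,4,5], [2,3,4], [2,3,5], [2,4,5]

Hence C_0 ≅ Z^5, C_1 ≅ Z^9, C_2 ≅ Z^6.

The boundary map ∂_1: C_1 → C_0 sends each edge [p,q] (with p < q) to q − p. For instance
  ∂[1,3] = [3] − [1].
The resulting 5×9 matrix has rank 4, and its Smith normal form has invariant factors (1,1,1,1).

∂_2: C_2 → C_1 acts by ∂[p,q,r] = [q,r] − [p,r] + [p,q]. For instance
  ∂[1,4,5] = [4,5] − [1,5] + [1,4],
  ∂[2,4,5] = [4,5] − [2,5] + [2,4].
This gives a 9×6 integer matrix of rank 5; reducing to Smith normal form yields diagonal entries (1,1,1,1,1).

Reading off H_k = ker ∂_k / im ∂_{k+1}:

  H_0: rank C_0 − rank ∂_1 = 5 − 4 = 1, and the invariant factors of ∂_1 are all 1, so H_0 = Z.
  H_1: rank ker ∂_1 − rank ∂_2 = (9 − 4) − 5 = 0, and the invariant factors of ∂_2 are all 1, so H_1 = 0.
  H_2: rank ker ∂_2 − rank ∂_3 = (6 − 5) − 0 = 1, and there is no ∂_3, so H_2 = Z.

H_0 = Z,  H_1 = 0,  H_2 = Z.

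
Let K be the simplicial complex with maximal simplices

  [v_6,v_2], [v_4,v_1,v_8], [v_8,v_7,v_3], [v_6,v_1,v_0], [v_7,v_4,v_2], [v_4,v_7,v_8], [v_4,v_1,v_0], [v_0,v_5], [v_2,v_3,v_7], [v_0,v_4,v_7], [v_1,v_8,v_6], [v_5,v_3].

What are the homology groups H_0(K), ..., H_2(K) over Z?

H_0 = Z,  H_1 = Z^2,  H_2 = 0.

Fix the vertex order v_0 < v_1 < v_2 < v_3 < v_4 < v_5 < v_6 < v_7 < v_8 and write every simplex with vertices in increasing order. Then dim K = 2 and the simplices of K are:

  0-simplices (9): [v_0], [v_1], [v_2], [v_3], [v_4], [v_5], [v_6], [v_7], [v_8]
  1-simplices (19): (19 of them)
  2-simplices (9): [v_0,v_1,v_4], [v_0,v_1,v_6], [v_0,v_4,v_7], [v_1,v_4,v_8], [v_1,v_6,v_8], [v_2,v_3,v_7], [v_2,v_4,v_7], [v_3,v_7,v_8], [v_4,v_7,v_8]

Hence C_0 ≅ Z^9, C_1 ≅ Z^19, C_2 ≅ Z^9.

∂_1: C_1 → C_0 maps an edge to its endpoints' difference, ∂[p,q] = q − p. For instance
  ∂[v_1,v_6] = [v_6] − [v_1].
The resulting 9×19 matrix has rank 8, and its Smith normal form has invariant factors (1,1,1,1,1,1,1,1).

∂_2: C_2 → C_1 sends each 2-simplex [p,q,r] to [q,r] − [p,r] + [p,q]. For instance
  ∂[v_0,v_1,v_6] = [v_1,v_6] − [v_0,v_6] + [v_0,v_1],
  ∂[v_3,v_7,v_8] = [v_7,v_8] − [v_3,v_8] + [v_3,v_7].
The 19×9 boundary matrix has rank 9 and Smith normal form diag(1,1,1,1,1,1,1,1,1).

Reading off H_k = ker ∂_k / im ∂_{k+1}:

  H_0: rank C_0 − rank ∂_1 = 9 − 8 = 1, and the invariant factors of ∂_1 are all 1, so H_0 ≅ Z.
  H_1: rank ker ∂_1 − rank ∂_2 = (19 − 8) − 9 = 2, and the invariant factors of ∂_2 are all 1, so H_1 ≅ Z^2.
  H_2: rank ker ∂_2 − rank ∂_3 = (9 − 9) − 0 = 0, and there is no ∂_3, so H_2 ≅ 0.

As a check, the Euler characteristic is 9 − 19 + 9 = -1, which agrees with 1 − 2 + 0 = -1.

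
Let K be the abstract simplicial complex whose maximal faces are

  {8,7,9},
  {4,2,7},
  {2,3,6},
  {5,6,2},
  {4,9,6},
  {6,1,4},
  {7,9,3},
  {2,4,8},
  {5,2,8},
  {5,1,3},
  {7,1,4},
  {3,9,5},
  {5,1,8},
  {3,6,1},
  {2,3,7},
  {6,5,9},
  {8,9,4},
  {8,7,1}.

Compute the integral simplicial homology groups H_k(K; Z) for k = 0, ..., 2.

H_0 ≅ Z,  H_1 ≅ Z ⊕ Z/2,  H_2 = 0.

Order the vertices as 1 < 2 < 3 < 4 < 5 < 6 < 7 < 8 < 9. Listing each simplex with vertices in this order, K has dimension 2 with simplices:

  0-simplices (9): [1], [2], [3], [4], [5], [6], [7], [8], [9]
  1-simplices (27): (27 of them)
  2-simplices (18): [1,3,5], [1,3,6], [1,4,6], [1,4,7], [1,5,8], [1,7,8], [2,3,6], [2,3,7], [2,4,7], [2,4,8], [2,5,6], [2,5,8], [3,5,9], [3,7,9], [4,6,9], [4,8,9], [5,6,9], [7,8,9]

giving chain groups C_0 ≅ Z^9, C_1 ≅ Z^27, C_2 ≅ Z^18.

The boundary map ∂_1: C_1 → C_0 sends each edge [p,q] (with p < q) to q − p.
This gives a 9×27 integer matrix of rank 8; reducing to Smith normal form yields diagonal entries (1,1,1,1,1,1,1,1).

The boundary map ∂_2: C_2 → C_1 sends each 2-simplex [p,q,r] to [q,r] − [p,r] + [p,q]. For instance
  ∂[3,5,9] = [5,9] − [3,9] + [3,5],
  ∂[4,8,9] = [8,9] − [4,9] + [4,8].
The 27×18 boundary matrix has rank 18 and Smith normal form diag(1,1,1,1,1,1,1,1,1,1,1,1,1,1,1,1,1,2).

Now H_k = ker ∂_k / im ∂_{k+1}, so:

  H_0: rank C_0 − rank ∂_1 = 9 − 8 = 1, and the invariant factors of ∂_1 are all 1, so H_0 = Z.
  H_1: rank ker ∂_1 − rank ∂_2 = (27 − 8) − 18 = 1, and ∂_2 has invariant factor 2 > 1, so H_1 = Z ⊕ Z/2.
  H_2: rank ker ∂_2 − rank ∂_3 = (18 − 18) − 0 = 0, and there is no ∂_3, so H_2 = 0.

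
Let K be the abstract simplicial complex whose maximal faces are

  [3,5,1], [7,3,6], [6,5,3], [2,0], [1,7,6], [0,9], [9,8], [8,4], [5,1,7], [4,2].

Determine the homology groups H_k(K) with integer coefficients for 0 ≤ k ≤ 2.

H_0 ≅ Z^2,  H_1 ≅ Z^2,  H_2 = 0.

Order the vertices as 0 < 1 < 2 < 3 < 4 < 5 < 6 < 7 < 8 < 9. Listing each simplex with vertices in this order, K has dimension 2 with simplices:

  0-simplices (10): [0], [1], [2], [3], [4], [5], [6], [7], [8], [9]
  1-simplices (15): [0,2], [0,9], [1,3], [1,5], [1,6], [1,7], [2,4], [3,5], [3,6], [3,7], [4,8], [5,6], [5,7], [6,7], [8,9]
  2-simplices (5): [1,3,5], [1,5,7], [1,6,7], [3,5,6], [3,6,7]

so the chain groups are C_0 ≅ Z^10, C_1 ≅ Z^15, C_2 ≅ Z^5.

The boundary map ∂_1: C_1 → C_0 sends each edge [p,q] (with p < q) to q − p.
The 10×15 boundary matrix has rank 8 and Smith normal form diag(1,1,1,1,1,1,1,1).

∂_2: C_2 → C_1 maps a triangle to the signed sum of its edges. For instance
  ∂[3,6,7] = [6,7] − [3,7] + [3,6],
  ∂[1,5,7] = [5,7] − [1,7] + [1,5].
The resulting 15×5 matrix has rank 5, and its Smith normal form has invariant factors (1,1,1,1,1).

Computing H_k = (kernel of ∂_k) / (image of ∂_{k+1}):

  H_0: rank C_0 − rank ∂_1 = 10 − 8 = 2, and the invariant factors of ∂_1 are all 1, so H_0 ≅ Z^2.
  H_1: rank ker ∂_1 − rank ∂_2 = (15 − 8) − 5 = 2, and the invariant factors of ∂_2 are all 1, so H_1 ≅ Z^2.
  H_2: rank ker ∂_2 − rank ∂_3 = (5 − 5) − 0 = 0, and there is no ∂_3, so H_2 ≅ 0.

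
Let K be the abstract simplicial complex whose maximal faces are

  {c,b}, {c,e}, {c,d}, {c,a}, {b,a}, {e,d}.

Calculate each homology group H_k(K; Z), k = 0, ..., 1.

H_0 ≅ Z,  H_1 ≅ Z^2.

We work with the vertex ordering a < b < c < d < e. The simplices of K, each written with vertices in increasing order, are:

  0-simplices (5): a, b, c, d, e
  1-simplices (6): ab, ac, bc, cd, ce, de

so the chain groups are C_0 ≅ Z^5, C_1 ≅ Z^6.

∂_1: C_1 → C_0 is given by ∂[p,q] = [q] − [p].
The 5×6 boundary matrix has rank 4 and Smith normal form diag(1,1,1,1).

Computing H_k = (kernel of ∂_k) / (image of ∂_{k+1}):

  H_0: rank C_0 − rank ∂_1 = 5 − 4 = 1, and the invariant factors of ∂_1 are all 1, so H_0 ≅ Z.
  H_1: rank ker ∂_1 − rank ∂_2 = (6 − 4) − 0 = 2, and there is no ∂_2, so H_1 ≅ Z^2.

As a check, the Euler characteristic is 5 − 6 = -1, which agrees with 1 − 2 = -1.
(K is a triangulation of a wedge of 2 circles.)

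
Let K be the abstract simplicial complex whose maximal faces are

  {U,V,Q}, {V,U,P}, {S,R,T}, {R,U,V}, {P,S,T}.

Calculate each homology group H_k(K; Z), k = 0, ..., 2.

H_0 = Z,  H_1 = Z,  H_2 = 0.

We work with the vertex ordering P < Q < R < S < T < U < V. The simplices of K, each written with vertices in increasing order, are:

  0-simplices (7): P, Q, R, S, T, U, V
  1-simplices (12): PS, PT, PU, PV, QU, QV, RS, RT, RU, RV, ST, UV
  2-simplices (5): PST, PUV, QUV, RST, RUV

Hence C_0 ≅ Z^7, C_1 ≅ Z^12, C_2 ≅ Z^5.

The boundary map ∂_1: C_1 → C_0 sends each edge [p,q] (with p < q) to q − p.
As a 7×12 matrix over Z this has rank 6, with invariant factors (1,1,1,1,1,1).

Boundary ∂_2: C_2 → C_1 sends each 2-simplex [p,q,r] to [q,r] − [p,r] + [p,q]. For instance
  ∂PUV = UV − PV + PU,
  ∂RST = ST − RT + RS.
The 12×5 boundary matrix has rank 5 and Smith normal form diag(1,1,1,1,1).

Reading off H_k = ker ∂_k / im ∂_{k+1}:

  H_0: rank C_0 − rank ∂_1 = 7 − 6 = 1, and the invariant factors of ∂_1 are all 1, so H_0 ≅ Z.
  H_1: rank ker ∂_1 − rank ∂_2 = (12 − 6) − 5 = 1, and the invariant factors of ∂_2 are all 1, so H_1 ≅ Z.
  H_2: rank ker ∂_2 − rank ∂_3 = (5 − 5) − 0 = 0, and there is no ∂_3, so H_2 ≅ 0.

As a check, the Euler characteristic is 7 − 12 + 5 = 0, which agrees with 1 − 1 + 0 = 0.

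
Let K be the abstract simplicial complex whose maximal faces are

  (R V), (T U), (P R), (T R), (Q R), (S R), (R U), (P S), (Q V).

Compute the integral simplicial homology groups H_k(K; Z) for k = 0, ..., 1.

H_0 ≅ Z,  H_1 ≅ Z^3.

Take the total order P < Q < R < S < T < U < V on the vertex set. Then K (dimension 1) consists of the simplices:

  0-simplices (7): P, Q, R, S, T, U, V
  1-simplices (9): PR, PS, QR, QV, RS, RT, RU, RV, TU

Hence C_0 ≅ Z^7, C_1 ≅ Z^9.

∂_1: C_1 → C_0 sends each edge [p,q] (with p < q) to q − p. For instance
  ∂QV = V − Q.
As a 7×9 matrix over Z this has rank 6, with invariant factors (1,1,1,1,1,1).

Now H_k = ker ∂_k / im ∂_{k+1}, so:

  H_0: rank C_0 − rank ∂_1 = 7 − 6 = 1, and the invariant factors of ∂_1 are all 1, so H_0 = Z.
  H_1: rank ker ∂_1 − rank ∂_2 = (9 − 6) − 0 = 3, and there is no ∂_2, so H_1 = Z^3.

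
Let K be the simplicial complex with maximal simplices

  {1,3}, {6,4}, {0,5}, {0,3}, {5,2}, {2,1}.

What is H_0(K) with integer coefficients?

H_0 ≅ Z^2.

Fix the vertex order 0 < 1 < 2 < 3 < 4 < 5 < 6 and write every simplex with vertices in increasing order. Then dim K = 1 and the simplices of K are:

  0-simplices (7): [0], [1], [2], [3], [4], [5], [6]
  1-simplices (6): [0,3], [0,5], [1,2], [1,3], [2,5], [4,6]

so the chain groups are C_0 ≅ Z^7, C_1 ≅ Z^6.

The boundary map ∂_1: C_1 → C_0 is given by ∂[p,q] = [q] − [p].
The 7×6 boundary matrix has rank 5 and Smith normal form diag(1,1,1,1,1).

From H_k ≅ ker(∂_k) / im(∂_{k+1}) we obtain:

  H_0: rank C_0 − rank ∂_1 = 7 − 5 = 2, and the invariant factors of ∂_1 are all 1, so H_0 ≅ Z^2.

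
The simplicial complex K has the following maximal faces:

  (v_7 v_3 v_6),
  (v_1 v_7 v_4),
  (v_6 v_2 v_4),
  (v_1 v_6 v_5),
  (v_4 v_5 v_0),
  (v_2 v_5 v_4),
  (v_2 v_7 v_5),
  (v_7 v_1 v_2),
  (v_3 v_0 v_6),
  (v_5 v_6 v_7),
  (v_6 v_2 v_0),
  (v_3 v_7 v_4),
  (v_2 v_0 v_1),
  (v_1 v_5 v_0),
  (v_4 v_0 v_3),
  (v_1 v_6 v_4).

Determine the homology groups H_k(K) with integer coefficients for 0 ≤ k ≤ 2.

We work with the vertex ordering v_0 < v_1 < v_2 < v_3 < v_4 < v_5 < v_6 < v_7. The simplices of K, each written with vertices in increasing order, are:

  0-simplices (8): [v_0], [v_1], [v_2], [v_3], [v_4], [v_5], [v_6], [v_7]
  1-simplices (24): (24 of them)
  2-simplices (16): (16 of them)

so the chain groups are C_0 ≅ Z^8, C_1 ≅ Z^24, C_2 ≅ Z^16.

The boundary map ∂_1: C_1 → C_0 sends each edge [p,q] (with p < q) to q − p. For instance
  ∂[v_2,v_6] = [v_6] − [v_2].
This gives a 8×24 integer matrix of rank 7; reducing to Smith normal form yields diagonal entries (1,1,1,1,1,1,1).

∂_2: C_2 → C_1 sends each 2-simplex [p,q,r] to [q,r] − [p,r] + [p,q]. For instance
  ∂[v_1,v_5,v_6] = [v_5,v_6] − [v_1,v_6] + [v_1,v_5],
  ∂[v_0,v_1,v_2] = [v_1,v_2] − [v_0,v_2] + [v_0,v_1].
The 24×16 boundary matrix has rank 15 and Smith normal form diag(1,1,1,1,1,1,1,1,1,1,1,1,1,1,1).

Now H_k = ker ∂_k / im ∂_{k+1}, so:

  H_0: rank C_0 − rank ∂_1 = 8 − 7 = 1, and the invariant factors of ∂_1 are all 1, so H_0 ≅ Z.
  H_1: rank ker ∂_1 − rank ∂_2 = (24 − 7) − 15 = 2, and the invariant factors of ∂_2 are all 1, so H_1 ≅ Z^2.
  H_2: rank ker ∂_2 − rank ∂_3 = (16 − 15) − 0 = 1, and there is no ∂_3, so H_2 ≅ Z.

H_0 = Z,  H_1 = Z^2,  H_2 = Z.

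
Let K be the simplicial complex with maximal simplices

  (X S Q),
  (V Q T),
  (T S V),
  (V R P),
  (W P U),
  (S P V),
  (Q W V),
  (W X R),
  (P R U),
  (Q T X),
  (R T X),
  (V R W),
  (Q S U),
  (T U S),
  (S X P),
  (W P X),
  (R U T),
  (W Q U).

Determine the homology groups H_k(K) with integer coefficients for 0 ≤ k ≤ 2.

H_0 ≅ Z,  H_1 ≅ Z ⊕ Z/2,  H_2 = 0.

We work with the vertex ordering P < Q < R < S < T < U < V < W < X. The simplices of K, each written with vertices in increasing order, are:

  0-simplices (9): P, Q, R, S, T, U, V, W, X
  1-simplices (27): PR, PS, PU, PV, PW, PX, QS, QT, QU, QV, QW, QX, RT, RU, RV, RW, RX, ST, SU, SV, SX, TU, TV, TX, UW, VW, WX
  2-simplices (18): PRU, PRV, PSV, PSX, PUW, PWX, QSU, QSX, QTV, QTX, QUW, QVW, RTU, RTX, RVW, RWX, STU, STV

so the chain groups are C_0 ≅ Z^9, C_1 ≅ Z^27, C_2 ≅ Z^18.

∂_1: C_1 → C_0 is given by ∂[p,q] = [q] − [p]. For instance
  ∂RT = T − R.
As a 9×27 matrix over Z this has rank 8, with invariant factors (1,1,1,1,1,1,1,1).

Boundary ∂_2: C_2 → C_1 acts by ∂[p,q,r] = [q,r] − [p,r] + [p,q]. For instance
  ∂QUW = UW − QW + QU,
  ∂PSV = SV − PV + PS.
This gives a 27×18 integer matrix of rank 18; reducing to Smith normal form yields diagonal entries (1,1,1,1,1,1,1,1,1,1,1,1,1,1,1,1,1,2).

Reading off H_k = ker ∂_k / im ∂_{k+1}:

  H_0: rank C_0 − rank ∂_1 = 9 − 8 = 1, and the invariant factors of ∂_1 are all 1, so H_0 ≅ Z.
  H_1: rank ker ∂_1 − rank ∂_2 = (27 − 8) − 18 = 1, and ∂_2 has invariant factor 2 > 1, so H_1 ≅ Z ⊕ Z/2.
  H_2: rank ker ∂_2 − rank ∂_3 = (18 − 18) − 0 = 0, and there is no ∂_3, so H_2 ≅ 0.

As a check, the Euler characteristic is 9 − 27 + 18 = 0, which agrees with 1 − 1 + 0 = 0.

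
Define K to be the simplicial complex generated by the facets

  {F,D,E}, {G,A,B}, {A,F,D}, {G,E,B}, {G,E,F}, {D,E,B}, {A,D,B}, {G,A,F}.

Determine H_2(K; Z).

H_2 = Z.

We work with the vertex ordering A < B < D < E < F < G. The simplices of K, each written with vertices in increasing order, are:

  0-simplices (6): A, B, D, E, F, G
  1-simplices (12): AB, AD, AF, AG, BD, BE, BG, DE, DF, EF, EG, FG
  2-simplices (8): ABD, ABG, ADF, AFG, BDE, BEG, DEF, EFG

so the chain groups are C_0 ≅ Z^6, C_1 ≅ Z^12, C_2 ≅ Z^8.

The boundary map ∂_1: C_1 → C_0 maps an edge to its endpoints' difference, ∂[p,q] = q − p.
The resulting 6×12 matrix has rank 5, and its Smith normal form has invariant factors (1,1,1,1,1).

The boundary map ∂_2: C_2 → C_1 acts by ∂[p,q,r] = [q,r] − [p,r] + [p,q]. For instance
  ∂DEF = EF − DF + DE,
  ∂EFG = FG − EG + EF.
As a 12×8 matrix over Z this has rank 7, with invariant factors (1,1,1,1,1,1,1).

Now H_k = ker ∂_k / im ∂_{k+1}, so:

  H_2: rank ker ∂_2 − rank ∂_3 = (8 − 7) − 0 = 1, and there is no ∂_3, so H_2 = Z.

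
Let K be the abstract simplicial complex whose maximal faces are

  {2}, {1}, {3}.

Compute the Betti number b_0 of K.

b_0 = 3.

We work with the vertex ordering 1 < 2 < 3. The simplices of K, each written with vertices in increasing order, are:

  0-simplices (3): [1], [2], [3]

Hence C_0 ≅ Z^3.

From H_k ≅ ker(∂_k) / im(∂_{k+1}) we obtain:

  H_0: rank C_0 − rank ∂_1 = 3 − 0 = 3, and there is no ∂_1, so H_0 = Z^3.

Hence the Betti numbers are b_0 = 3.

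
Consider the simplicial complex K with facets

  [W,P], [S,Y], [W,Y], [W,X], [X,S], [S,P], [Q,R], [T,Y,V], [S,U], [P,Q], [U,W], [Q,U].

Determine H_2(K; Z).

We work with the vertex ordering P < Q < R < S < T < U < V < W < X < Y. The simplices of K, each written with vertices in increasing order, are:

  0-simplices (10): P, Q, R, S, T, U, V, W, X, Y
  1-simplices (14): PQ, PS, PW, QR, QU, SU, SX, SY, TV, TY, UW, VY, WX, WY
  2-simplices (1): TVY

giving chain groups C_0 ≅ Z^10, C_1 ≅ Z^14, C_2 ≅ Z^1.

Boundary ∂_1: C_1 → C_0 maps an edge to its endpoints' difference, ∂[p,q] = q − p. For instance
  ∂TY = Y − T.
This gives a 10×14 integer matrix of rank 9; reducing to Smith normal form yields diagonal entries (1,1,1,1,1,1,1,1,1).

The boundary map ∂_2: C_2 → C_1 maps a triangle to the signed sum of its edges. For instance
  ∂TVY = VY − TY + TV.
This gives a 14×1 integer matrix of rank 1; reducing to Smith normal form yields diagonal entries (1).

From H_k ≅ ker(∂_k) / im(∂_{k+1}) we obtain:

  H_2: rank ker ∂_2 − rank ∂_3 = (1 − 1) − 0 = 0, and there is no ∂_3, so H_2 ≅ 0.

H_2 = 0.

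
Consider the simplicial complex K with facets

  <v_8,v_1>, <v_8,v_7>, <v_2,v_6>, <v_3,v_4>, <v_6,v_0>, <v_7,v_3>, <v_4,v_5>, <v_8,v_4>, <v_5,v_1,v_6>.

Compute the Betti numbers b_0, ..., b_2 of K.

b_0 = 1, b_1 = 2, b_2 = 0.

K has 9 vertices, 11 edges, 1 triangle.
rank ∂_0 = 0, rank ∂_1 = 8 ⇒ b_0 = 9 − 0 − 8 = 1; all invariant factors of ∂_1 are 1 so no torsion. So H_0 = Z.
rank ∂_1 = 8, rank ∂_2 = 1 ⇒ b_1 = 11 − 8 − 1 = 2; all invariant factors of ∂_2 are 1 so no torsion. So H_1 = Z^2.
rank ∂_2 = 1, rank ∂_3 = 0 ⇒ b_2 = 1 − 1 − 0 = 0. So H_2 = 0.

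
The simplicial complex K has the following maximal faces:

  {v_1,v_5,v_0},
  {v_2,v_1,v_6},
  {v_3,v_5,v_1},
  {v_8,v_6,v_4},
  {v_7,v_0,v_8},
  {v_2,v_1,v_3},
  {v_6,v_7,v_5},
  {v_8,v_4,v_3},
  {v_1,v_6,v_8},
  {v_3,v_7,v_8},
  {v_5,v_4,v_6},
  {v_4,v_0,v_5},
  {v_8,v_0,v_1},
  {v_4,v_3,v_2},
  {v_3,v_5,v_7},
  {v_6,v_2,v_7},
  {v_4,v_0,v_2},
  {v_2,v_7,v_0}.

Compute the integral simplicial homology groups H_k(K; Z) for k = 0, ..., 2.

H_0 ≅ Z,  H_1 ≅ Z^2,  H_2 ≅ Z.

K has 9 vertices, 27 edges, 18 triangles.
rank ∂_0 = 0, rank ∂_1 = 8 ⇒ b_0 = 9 − 0 − 8 = 1; all invariant factors of ∂_1 are 1 so no torsion. So H_0 = Z.
rank ∂_1 = 8, rank ∂_2 = 17 ⇒ b_1 = 27 − 8 − 17 = 2; all invariant factors of ∂_2 are 1 so no torsion. So H_1 = Z^2.
rank ∂_2 = 17, rank ∂_3 = 0 ⇒ b_2 = 18 − 17 − 0 = 1. So H_2 = Z.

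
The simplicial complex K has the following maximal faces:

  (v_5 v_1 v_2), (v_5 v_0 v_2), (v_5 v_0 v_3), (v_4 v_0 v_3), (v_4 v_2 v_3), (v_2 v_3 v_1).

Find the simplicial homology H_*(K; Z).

Fix the vertex order v_0 < v_1 < v_2 < v_3 < v_4 < v_5 and write every simplex with vertices in increasing order. Then dim K = 2 and the simplices of K are:

  0-simplices (6): [v_0], [v_1], [v_2], [v_3], [v_4], [v_5]
  1-simplices (12): [v_0,v_2], [v_0,v_3], [v_0,v_4], [v_0,v_5], [v_1,v_2], [v_1,v_3], [v_1,v_5], [v_2,v_3], [v_2,v_4], [v_2,v_5], [v_3,v_4], [v_3,v_5]
  2-simplices (6): [v_0,v_2,v_5], [v_0,v_3,v_4], [v_0,v_3,v_5], [v_1,v_2,v_3], [v_1,v_2,v_5], [v_2,v_3,v_4]

so the chain groups are C_0 ≅ Z^6, C_1 ≅ Z^12, C_2 ≅ Z^6.

∂_1: C_1 → C_0 is given by ∂[p,q] = [q] − [p].
As a 6×12 matrix over Z this has rank 5, with invariant factors (1,1,1,1,1).

∂_2: C_2 → C_1 acts by ∂[p,q,r] = [q,r] − [p,r] + [p,q]. For instance
  ∂[v_0,v_3,v_5] = [v_3,v_5] − [v_0,v_5] + [v_0,v_3],
  ∂[v_1,v_2,v_3] = [v_2,v_3] − [v_1,v_3] + [v_1,v_2].
This gives a 12×6 integer matrix of rank 6; reducing to Smith normal form yields diagonal entries (1,1,1,1,1,1).

Reading off H_k = ker ∂_k / im ∂_{k+1}:

  H_0: rank C_0 − rank ∂_1 = 6 − 5 = 1, and the invariant factors of ∂_1 are all 1, so H_0 ≅ Z.
  H_1: rank ker ∂_1 − rank ∂_2 = (12 − 5) − 6 = 1, and the invariant factors of ∂_2 are all 1, so H_1 ≅ Z.
  H_2: rank ker ∂_2 − rank ∂_3 = (6 − 6) − 0 = 0, and there is no ∂_3, so H_2 ≅ 0.

H_0 = Z,  H_1 = Z,  H_2 = 0.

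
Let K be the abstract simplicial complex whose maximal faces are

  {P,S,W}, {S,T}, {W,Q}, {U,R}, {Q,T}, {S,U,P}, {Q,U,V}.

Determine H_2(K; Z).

H_2 = 0.

Fix the vertex order P < Q < R < S < T < U < V < W and write every simplex with vertices in increasing order. Then dim K = 2 and the simplices of K are:

  0-simplices (8): P, Q, R, S, T, U, V, W
  1-simplices (12): PS, PU, PW, QT, QU, QV, QW, RU, ST, SU, SW, UV
  2-simplices (3): PSU, PSW, QUV

Hence C_0 ≅ Z^8, C_1 ≅ Z^12, C_2 ≅ Z^3.

Boundary ∂_1: C_1 → C_0 is given by ∂[p,q] = [q] − [p].
As a 8×12 matrix over Z this has rank 7, with invariant factors (1,1,1,1,1,1,1).

∂_2: C_2 → C_1 acts by ∂[p,q,r] = [q,r] − [p,r] + [p,q]. For instance
  ∂PSW = SW − PW + PS,
  ∂QUV = UV − QV + QU.
The 12×3 boundary matrix has rank 3 and Smith normal form diag(1,1,1).

From H_k ≅ ker(∂_k) / im(∂_{k+1}) we obtain:

  H_2: rank ker ∂_2 − rank ∂_3 = (3 − 3) − 0 = 0, and there is no ∂_3, so H_2 ≅ 0.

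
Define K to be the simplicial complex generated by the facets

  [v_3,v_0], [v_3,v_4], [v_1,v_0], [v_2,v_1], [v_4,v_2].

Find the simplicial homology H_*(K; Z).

We work with the vertex ordering v_0 < v_1 < v_2 < v_3 < v_4. The simplices of K, each written with vertices in increasing order, are:

  0-simplices (5): [v_0], [v_1], [v_2], [v_3], [v_4]
  1-simplices (5): [v_0,v_1], [v_0,v_3], [v_1,v_2], [v_2,v_4], [v_3,v_4]

Hence C_0 ≅ Z^5, C_1 ≅ Z^5.

The boundary map ∂_1: C_1 → C_0 maps an edge to its endpoints' difference, ∂[p,q] = q − p. For instance
  ∂[v_0,v_3] = [v_3] − [v_0].
As a 5×5 matrix over Z this has rank 4, with invariant factors (1,1,1,1).

Now H_k = ker ∂_k / im ∂_{k+1}, so:

  H_0: rank C_0 − rank ∂_1 = 5 − 4 = 1, and the invariant factors of ∂_1 are all 1, so H_0 = Z.
  H_1: rank ker ∂_1 − rank ∂_2 = (5 − 4) − 0 = 1, and there is no ∂_2, so H_1 = Z.

H_0 ≅ Z,  H_1 ≅ Z.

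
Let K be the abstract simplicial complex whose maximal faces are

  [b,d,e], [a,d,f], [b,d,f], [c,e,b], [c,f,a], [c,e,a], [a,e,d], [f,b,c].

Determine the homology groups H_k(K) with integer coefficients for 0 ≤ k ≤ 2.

H_0 ≅ Z,  H_1 = 0,  H_2 ≅ Z.

Fix the vertex order a < b < c < d < e < f and write every simplex with vertices in increasing order. Then dim K = 2 and the simplices of K are:

  0-simplices (6): a, b, c, d, e, f
  1-simplices (12): ac, ad, ae, af, bc, bd, be, bf, ce, cf, de, df
  2-simplices (8): ace, acf, ade, adf, bce, bcf, bde, bdf

giving chain groups C_0 ≅ Z^6, C_1 ≅ Z^12, C_2 ≅ Z^8.

∂_1: C_1 → C_0 sends each edge [p,q] (with p < q) to q − p.
This gives a 6×12 integer matrix of rank 5; reducing to Smith normal form yields diagonal entries (1,1,1,1,1).

Boundary ∂_2: C_2 → C_1 acts by ∂[p,q,r] = [q,r] − [p,r] + [p,q]. For instance
  ∂bde = de − be + bd,
  ∂ade = de − ae + ad.
The resulting 12×8 matrix has rank 7, and its Smith normal form has invariant factors (1,1,1,1,1,1,1).

From H_k ≅ ker(∂_k) / im(∂_{k+1}) we obtain:

  H_0: rank C_0 − rank ∂_1 = 6 − 5 = 1, and the invariant factors of ∂_1 are all 1, so H_0 ≅ Z.
  H_1: rank ker ∂_1 − rank ∂_2 = (12 − 5) − 7 = 0, and the invariant factors of ∂_2 are all 1, so H_1 ≅ 0.
  H_2: rank ker ∂_2 − rank ∂_3 = (8 − 7) − 0 = 1, and there is no ∂_3, so H_2 ≅ Z.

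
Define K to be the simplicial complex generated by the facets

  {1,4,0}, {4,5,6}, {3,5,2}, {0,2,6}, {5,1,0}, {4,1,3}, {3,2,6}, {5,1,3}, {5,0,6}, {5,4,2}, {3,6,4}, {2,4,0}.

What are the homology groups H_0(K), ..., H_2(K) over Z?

Take the total order 0 < 1 < 2 < 3 < 4 < 5 < 6 on the vertex set. Then K (dimension 2) consists of the simplices:

  0-simplices (7): [0], [1], [2], [3], [4], [5], [6]
  1-simplices (18): [0,1], [0,2], [0,4], [0,5], [0,6], [1,3], [1,4], [1,5], [2,3], [2,4], [2,5], [2,6], [3,4], [3,5], [3,6], [4,5], [4,6], [5,6]
  2-simplices (12): [0,1,4], [0,1,5], [0,2,4], [0,2,6], [0,5,6], [1,3,4], [1,3,5], [2,3,5], [2,3,6], [2,4,5], [3,4,6], [4,5,6]

Hence C_0 ≅ Z^7, C_1 ≅ Z^18, C_2 ≅ Z^12.

Boundary ∂_1: C_1 → C_0 maps an edge to its endpoints' difference, ∂[p,q] = q − p. For instance
  ∂[0,2] = [2] − [0].
This gives a 7×18 integer matrix of rank 6; reducing to Smith normal form yields diagonal entries (1,1,1,1,1,1).

Boundary ∂_2: C_2 → C_1 acts by ∂[p,q,r] = [q,r] − [p,r] + [p,q]. For instance
  ∂[4,5,6] = [5,6] − [4,6] + [4,5],
  ∂[1,3,4] = [3,4] − [1,4] + [1,3].
This gives a 18×12 integer matrix of rank 12; reducing to Smith normal form yields diagonal entries (1,1,1,1,1,1,1,1,1,1,1,2).

From H_k ≅ ker(∂_k) / im(∂_{k+1}) we obtain:

  H_0: rank C_0 − rank ∂_1 = 7 − 6 = 1, and the invariant factors of ∂_1 are all 1, so H_0 = Z.
  H_1: rank ker ∂_1 − rank ∂_2 = (18 − 6) − 12 = 0, and ∂_2 has invariant factor 2 > 1, so H_1 = Z/2.
  H_2: rank ker ∂_2 − rank ∂_3 = (12 − 12) − 0 = 0, and there is no ∂_3, so H_2 = 0.

(K is a triangulation of the real projective plane RP^2.)

H_0 = Z,  H_1 = Z/2,  H_2 = 0.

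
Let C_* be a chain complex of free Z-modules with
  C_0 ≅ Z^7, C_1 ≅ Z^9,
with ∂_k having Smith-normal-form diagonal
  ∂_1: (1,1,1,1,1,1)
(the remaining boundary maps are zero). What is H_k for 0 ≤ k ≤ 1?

H_0 ≅ Z,  H_1 ≅ Z^3.

H_0: b_0 = 7 − 0 − 6 = 1; torsion from ∂_1 factors > 1: none. So H_0 ≅ Z.
H_1: b_1 = 9 − 6 − 0 = 3; torsion from ∂_2 factors > 1: none. So H_1 ≅ Z^3.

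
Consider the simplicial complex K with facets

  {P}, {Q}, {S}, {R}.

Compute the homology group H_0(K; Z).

H_0 = Z^4.

Take the total order P < Q < R < S on the vertex set. Then K (dimension 0) consists of the simplices:

  0-simplices (4): P, Q, R, S

Hence C_0 ≅ Z^4.

Now H_k = ker ∂_k / im ∂_{k+1}, so:

  H_0: rank C_0 − rank ∂_1 = 4 − 0 = 4, and there is no ∂_1, so H_0 ≅ Z^4.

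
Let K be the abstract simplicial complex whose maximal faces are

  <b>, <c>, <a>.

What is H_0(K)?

H_0 = Z^3.

Order the vertices as a < b < c. Listing each simplex with vertices in this order, K has dimension 0 with simplices:

  0-simplices (3): a, b, c

so the chain groups are C_0 ≅ Z^3.

Computing H_k = (kernel of ∂_k) / (image of ∂_{k+1}):

  H_0: rank C_0 − rank ∂_1 = 3 − 0 = 3, and there is no ∂_1, so H_0 ≅ Z^3.

(K is a triangulation of a set of 3 points.)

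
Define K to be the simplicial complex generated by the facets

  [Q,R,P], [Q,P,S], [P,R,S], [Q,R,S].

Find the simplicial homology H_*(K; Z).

H_0 ≅ Z,  H_1 = 0,  H_2 ≅ Z.

Fix the vertex order P < Q < R < S and write every simplex with vertices in increasing order. Then dim K = 2 and the simplices of K are:

  0-simplices (4): P, Q, R, S
  1-simplices (6): PQ, PR, PS, QR, QS, RS
  2-simplices (4): PQR, PQS, PRS, QRS

so the chain groups are C_0 ≅ Z^4, C_1 ≅ Z^6, C_2 ≅ Z^4.

Boundary ∂_1: C_1 → C_0 maps an edge to its endpoints' difference, ∂[p,q] = q − p. For instance
  ∂RS = S − R.
The 4×6 boundary matrix has rank 3 and Smith normal form diag(1,1,1).

∂_2: C_2 → C_1 acts by ∂[p,q,r] = [q,r] − [p,r] + [p,q]. For instance
  ∂PRS = RS − PS + PR,
  ∂PQR = QR − PR + PQ.
This gives a 6×4 integer matrix of rank 3; reducing to Smith normal form yields diagonal entries (1,1,1).

From H_k ≅ ker(∂_k) / im(∂_{k+1}) we obtain:

  H_0: rank C_0 − rank ∂_1 = 4 − 3 = 1, and the invariant factors of ∂_1 are all 1, so H_0 ≅ Z.
  H_1: rank ker ∂_1 − rank ∂_2 = (6 − 3) − 3 = 0, and the invariant factors of ∂_2 are all 1, so H_1 ≅ 0.
  H_2: rank ker ∂_2 − rank ∂_3 = (4 − 3) − 0 = 1, and there is no ∂_3, so H_2 ≅ Z.

(K is a triangulation of the 2-sphere S^2.)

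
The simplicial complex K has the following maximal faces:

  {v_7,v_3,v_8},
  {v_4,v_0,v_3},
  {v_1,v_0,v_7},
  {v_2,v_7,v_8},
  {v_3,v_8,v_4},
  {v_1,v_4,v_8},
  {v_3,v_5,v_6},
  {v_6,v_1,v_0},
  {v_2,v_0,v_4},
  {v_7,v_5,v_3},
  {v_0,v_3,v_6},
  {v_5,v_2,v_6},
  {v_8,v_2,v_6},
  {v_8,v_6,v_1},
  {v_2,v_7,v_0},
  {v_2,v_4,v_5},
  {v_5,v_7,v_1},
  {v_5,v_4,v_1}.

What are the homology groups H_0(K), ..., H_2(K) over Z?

H_0 ≅ Z,  H_1 ≅ Z^2,  H_2 ≅ Z.

We work with the vertex ordering v_0 < v_1 < v_2 < v_3 < v_4 < v_5 < v_6 < v_7 < v_8. The simplices of K, each written with vertices in increasing order, are:

  0-simplices (9): [v_0], [v_1], [v_2], [v_3], [v_4], [v_5], [v_6], [v_7], [v_8]
  1-simplices (27): (27 of them)
  2-simplices (18): (18 of them)

Hence C_0 ≅ Z^9, C_1 ≅ Z^27, C_2 ≅ Z^18.

Boundary ∂_1: C_1 → C_0 maps an edge to its endpoints' difference, ∂[p,q] = q − p.
The resulting 9×27 matrix has rank 8, and its Smith normal form has invariant factors (1,1,1,1,1,1,1,1).

∂_2: C_2 → C_1 sends each 2-simplex [p,q,r] to [q,r] − [p,r] + [p,q]. For instance
  ∂[v_2,v_4,v_5] = [v_4,v_5] − [v_2,v_5] + [v_2,v_4],
  ∂[v_1,v_6,v_8] = [v_6,v_8] − [v_1,v_8] + [v_1,v_6].
This gives a 27×18 integer matrix of rank 17; reducing to Smith normal form yields diagonal entries (1,1,1,1,1,1,1,1,1,1,1,1,1,1,1,1,1).

Computing H_k = (kernel of ∂_k) / (image of ∂_{k+1}):

  H_0: rank C_0 − rank ∂_1 = 9 − 8 = 1, and the invariant factors of ∂_1 are all 1, so H_0 = Z.
  H_1: rank ker ∂_1 − rank ∂_2 = (27 − 8) − 17 = 2, and the invariant factors of ∂_2 are all 1, so H_1 = Z^2.
  H_2: rank ker ∂_2 − rank ∂_3 = (18 − 17) − 0 = 1, and there is no ∂_3, so H_2 = Z.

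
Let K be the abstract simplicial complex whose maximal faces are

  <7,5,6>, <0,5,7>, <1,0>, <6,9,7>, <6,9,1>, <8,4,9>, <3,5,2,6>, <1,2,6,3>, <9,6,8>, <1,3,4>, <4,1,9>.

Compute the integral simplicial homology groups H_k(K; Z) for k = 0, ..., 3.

Fix the vertex order 0 < 1 < 2 < 3 < 4 < 5 < 6 < 7 < 8 < 9 and write every simplex with vertices in increasing order. Then dim K = 3 and the simplices of K are:

  0-simplices (10): [0], [1], [2], [3], [4], [5], [6], [7], [8], [9]
  1-simplices (23): [0,1], [0,5], [0,7], [1,2], [1,3], [1,4], [1,6], [1,9], [2,3], [2,5], [2,6], [3,4], [3,5], [3,6], [4,8], [4,9], [5,6], [5,7], [6,7], [6,8], [6,9], [7,9], [8,9]
  2-simplices (15): [0,5,7], [1,2,3], [1,2,6], [1,3,4], [1,3,6], [1,4,9], [1,6,9], [2,3,5], [2,3,6], [2,5,6], [3,5,6], [4,8,9], [5,6,7], [6,7,9], [6,8,9]
  3-simplices (2): [1,2,3,6], [2,3,5,6]

so the chain groups are C_0 ≅ Z^10, C_1 ≅ Z^23, C_2 ≅ Z^15, C_3 ≅ Z^2.

Boundary ∂_1: C_1 → C_0 sends each edge [p,q] (with p < q) to q − p. For instance
  ∂[1,9] = [9] − [1].
As a 10×23 matrix over Z this has rank 9, with invariant factors (1,1,1,1,1,1,1,1,1).

∂_2: C_2 → C_1 acts by ∂[p,q,r] = [q,r] − [p,r] + [p,q]. For instance
  ∂[1,2,3] = [2,3] − [1,3] + [1,2],
  ∂[1,3,4] = [3,4] − [1,4] + [1,3].
This gives a 23×15 integer matrix of rank 13; reducing to Smith normal form yields diagonal entries (1,1,1,1,1,1,1,1,1,1,1,1,1).

Boundary ∂_3: C_3 → C_2 sends each 3-simplex σ to the alternating sum Σ_i (−1)^i (σ with its i-th vertex removed). For instance
  ∂[1,2,3,6] = [2,3,6] − [1,3,6] + [1,2,6] − [1,2,3],
  ∂[2,3,5,6] = [3,5,6] − [2,5,6] + [2,3,6] − [2,3,5].
The 15×2 boundary matrix has rank 2 and Smith normal form diag(1,1).

Now H_k = ker ∂_k / im ∂_{k+1}, so:

  H_0: rank C_0 − rank ∂_1 = 10 − 9 = 1, and the invariant factors of ∂_1 are all 1, so H_0 = Z.
  H_1: rank ker ∂_1 − rank ∂_2 = (23 − 9) − 13 = 1, and the invariant factors of ∂_2 are all 1, so H_1 = Z.
  H_2: rank ker ∂_2 − rank ∂_3 = (15 − 13) − 2 = 0, and the invariant factors of ∂_3 are all 1, so H_2 = 0.
  H_3: rank ker ∂_3 − rank ∂_4 = (2 − 2) − 0 = 0, and there is no ∂_4, so H_3 = 0.

As a check, the Euler characteristic is 10 − 23 + 15 − 2 = 0, which agrees with 1 − 1 + 0 − 0 = 0.

H_0 = Z,  H_1 = Z,  H_2 = 0,  H_3 = 0.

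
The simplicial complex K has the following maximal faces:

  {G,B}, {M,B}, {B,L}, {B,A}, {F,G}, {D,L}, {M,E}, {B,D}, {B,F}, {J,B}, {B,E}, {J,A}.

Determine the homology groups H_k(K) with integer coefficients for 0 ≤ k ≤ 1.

Fix the vertex order A < B < D < E < F < G < J < L < M and write every simplex with vertices in increasing order. Then dim K = 1 and the simplices of K are:

  0-simplices (9): A, B, D, E, F, G, J, L, M
  1-simplices (12): AB, AJ, BD, BE, BF, BG, BJ, BL, BM, DL, EM, FG

so the chain groups are C_0 ≅ Z^9, C_1 ≅ Z^12.

∂_1: C_1 → C_0 sends each edge [p,q] (with p < q) to q − p. For instance
  ∂BG = G − B.
As a 9×12 matrix over Z this has rank 8, with invariant factors (1,1,1,1,1,1,1,1).

Now H_k = ker ∂_k / im ∂_{k+1}, so:

  H_0: rank C_0 − rank ∂_1 = 9 − 8 = 1, and the invariant factors of ∂_1 are all 1, so H_0 ≅ Z.
  H_1: rank ker ∂_1 − rank ∂_2 = (12 − 8) − 0 = 4, and there is no ∂_2, so H_1 ≅ Z^4.

H_0 ≅ Z,  H_1 ≅ Z^4.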